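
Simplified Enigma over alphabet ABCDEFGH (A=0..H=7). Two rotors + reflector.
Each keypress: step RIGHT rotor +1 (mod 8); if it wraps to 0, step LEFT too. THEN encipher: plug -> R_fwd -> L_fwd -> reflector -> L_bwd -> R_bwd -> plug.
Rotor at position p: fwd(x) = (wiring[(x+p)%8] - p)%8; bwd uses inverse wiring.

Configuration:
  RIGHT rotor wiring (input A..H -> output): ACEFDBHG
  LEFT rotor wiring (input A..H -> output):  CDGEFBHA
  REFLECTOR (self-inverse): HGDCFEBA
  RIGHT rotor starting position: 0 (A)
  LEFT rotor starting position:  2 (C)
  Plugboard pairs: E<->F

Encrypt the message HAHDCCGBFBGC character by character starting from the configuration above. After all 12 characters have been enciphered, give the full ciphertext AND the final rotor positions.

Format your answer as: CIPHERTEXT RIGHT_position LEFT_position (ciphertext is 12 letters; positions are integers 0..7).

Answer: GCAHBABADEHF 4 3

Derivation:
Char 1 ('H'): step: R->1, L=2; H->plug->H->R->H->L->B->refl->G->L'->F->R'->G->plug->G
Char 2 ('A'): step: R->2, L=2; A->plug->A->R->C->L->D->refl->C->L'->B->R'->C->plug->C
Char 3 ('H'): step: R->3, L=2; H->plug->H->R->B->L->C->refl->D->L'->C->R'->A->plug->A
Char 4 ('D'): step: R->4, L=2; D->plug->D->R->C->L->D->refl->C->L'->B->R'->H->plug->H
Char 5 ('C'): step: R->5, L=2; C->plug->C->R->B->L->C->refl->D->L'->C->R'->B->plug->B
Char 6 ('C'): step: R->6, L=2; C->plug->C->R->C->L->D->refl->C->L'->B->R'->A->plug->A
Char 7 ('G'): step: R->7, L=2; G->plug->G->R->C->L->D->refl->C->L'->B->R'->B->plug->B
Char 8 ('B'): step: R->0, L->3 (L advanced); B->plug->B->R->C->L->G->refl->B->L'->A->R'->A->plug->A
Char 9 ('F'): step: R->1, L=3; F->plug->E->R->A->L->B->refl->G->L'->C->R'->D->plug->D
Char 10 ('B'): step: R->2, L=3; B->plug->B->R->D->L->E->refl->F->L'->E->R'->F->plug->E
Char 11 ('G'): step: R->3, L=3; G->plug->G->R->H->L->D->refl->C->L'->B->R'->H->plug->H
Char 12 ('C'): step: R->4, L=3; C->plug->C->R->D->L->E->refl->F->L'->E->R'->E->plug->F
Final: ciphertext=GCAHBABADEHF, RIGHT=4, LEFT=3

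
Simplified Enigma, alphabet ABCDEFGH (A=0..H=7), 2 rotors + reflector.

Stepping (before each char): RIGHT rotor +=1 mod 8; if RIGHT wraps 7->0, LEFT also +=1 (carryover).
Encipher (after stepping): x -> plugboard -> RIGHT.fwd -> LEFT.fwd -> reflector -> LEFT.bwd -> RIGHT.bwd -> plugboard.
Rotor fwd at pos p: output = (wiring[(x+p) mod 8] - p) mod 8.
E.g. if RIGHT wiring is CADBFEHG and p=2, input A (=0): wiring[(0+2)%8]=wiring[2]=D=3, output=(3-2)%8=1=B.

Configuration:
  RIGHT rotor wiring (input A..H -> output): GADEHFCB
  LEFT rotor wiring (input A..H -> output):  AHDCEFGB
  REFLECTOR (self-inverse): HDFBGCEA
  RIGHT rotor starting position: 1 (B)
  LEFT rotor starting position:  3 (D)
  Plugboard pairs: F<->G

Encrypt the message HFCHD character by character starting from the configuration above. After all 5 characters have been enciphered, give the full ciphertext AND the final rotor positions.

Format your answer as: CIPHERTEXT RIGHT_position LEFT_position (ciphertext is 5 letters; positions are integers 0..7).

Answer: FCGBE 6 3

Derivation:
Char 1 ('H'): step: R->2, L=3; H->plug->H->R->G->L->E->refl->G->L'->E->R'->G->plug->F
Char 2 ('F'): step: R->3, L=3; F->plug->G->R->F->L->F->refl->C->L'->C->R'->C->plug->C
Char 3 ('C'): step: R->4, L=3; C->plug->C->R->G->L->E->refl->G->L'->E->R'->F->plug->G
Char 4 ('H'): step: R->5, L=3; H->plug->H->R->C->L->C->refl->F->L'->F->R'->B->plug->B
Char 5 ('D'): step: R->6, L=3; D->plug->D->R->C->L->C->refl->F->L'->F->R'->E->plug->E
Final: ciphertext=FCGBE, RIGHT=6, LEFT=3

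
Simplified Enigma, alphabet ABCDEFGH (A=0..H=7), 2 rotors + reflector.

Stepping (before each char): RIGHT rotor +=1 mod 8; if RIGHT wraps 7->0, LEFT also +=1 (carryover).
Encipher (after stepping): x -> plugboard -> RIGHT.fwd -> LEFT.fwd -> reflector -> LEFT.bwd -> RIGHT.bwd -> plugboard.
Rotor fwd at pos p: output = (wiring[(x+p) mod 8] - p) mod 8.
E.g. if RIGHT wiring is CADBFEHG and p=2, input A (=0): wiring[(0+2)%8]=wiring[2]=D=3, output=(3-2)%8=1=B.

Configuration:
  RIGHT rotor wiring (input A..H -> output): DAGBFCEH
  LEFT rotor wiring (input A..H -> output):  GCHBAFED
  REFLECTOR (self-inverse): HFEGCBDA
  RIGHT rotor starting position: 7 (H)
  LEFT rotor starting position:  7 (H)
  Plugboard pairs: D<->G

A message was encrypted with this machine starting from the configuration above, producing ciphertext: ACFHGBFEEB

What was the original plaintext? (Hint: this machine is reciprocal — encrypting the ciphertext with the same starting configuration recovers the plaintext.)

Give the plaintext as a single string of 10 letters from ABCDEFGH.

Char 1 ('A'): step: R->0, L->0 (L advanced); A->plug->A->R->D->L->B->refl->F->L'->F->R'->E->plug->E
Char 2 ('C'): step: R->1, L=0; C->plug->C->R->A->L->G->refl->D->L'->H->R'->A->plug->A
Char 3 ('F'): step: R->2, L=0; F->plug->F->R->F->L->F->refl->B->L'->D->R'->C->plug->C
Char 4 ('H'): step: R->3, L=0; H->plug->H->R->D->L->B->refl->F->L'->F->R'->G->plug->D
Char 5 ('G'): step: R->4, L=0; G->plug->D->R->D->L->B->refl->F->L'->F->R'->H->plug->H
Char 6 ('B'): step: R->5, L=0; B->plug->B->R->H->L->D->refl->G->L'->A->R'->H->plug->H
Char 7 ('F'): step: R->6, L=0; F->plug->F->R->D->L->B->refl->F->L'->F->R'->C->plug->C
Char 8 ('E'): step: R->7, L=0; E->plug->E->R->C->L->H->refl->A->L'->E->R'->B->plug->B
Char 9 ('E'): step: R->0, L->1 (L advanced); E->plug->E->R->F->L->D->refl->G->L'->B->R'->D->plug->G
Char 10 ('B'): step: R->1, L=1; B->plug->B->R->F->L->D->refl->G->L'->B->R'->E->plug->E

Answer: EACDHHCBGE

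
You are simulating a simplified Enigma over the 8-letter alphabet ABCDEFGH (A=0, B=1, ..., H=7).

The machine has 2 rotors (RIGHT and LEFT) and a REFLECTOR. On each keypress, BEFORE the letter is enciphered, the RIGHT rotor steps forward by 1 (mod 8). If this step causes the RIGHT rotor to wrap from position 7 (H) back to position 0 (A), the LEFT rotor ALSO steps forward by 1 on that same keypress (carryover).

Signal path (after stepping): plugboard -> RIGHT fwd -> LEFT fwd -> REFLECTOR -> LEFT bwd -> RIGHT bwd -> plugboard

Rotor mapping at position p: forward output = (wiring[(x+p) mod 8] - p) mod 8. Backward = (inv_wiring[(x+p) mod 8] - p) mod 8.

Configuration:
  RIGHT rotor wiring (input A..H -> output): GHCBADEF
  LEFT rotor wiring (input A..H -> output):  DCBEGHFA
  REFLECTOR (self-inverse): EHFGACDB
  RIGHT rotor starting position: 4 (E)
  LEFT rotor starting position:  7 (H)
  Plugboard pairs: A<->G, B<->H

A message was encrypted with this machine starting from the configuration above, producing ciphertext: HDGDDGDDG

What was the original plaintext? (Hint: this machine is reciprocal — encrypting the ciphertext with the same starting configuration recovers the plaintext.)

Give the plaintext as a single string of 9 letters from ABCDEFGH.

Answer: EGFGFAGAD

Derivation:
Char 1 ('H'): step: R->5, L=7; H->plug->B->R->H->L->G->refl->D->L'->C->R'->E->plug->E
Char 2 ('D'): step: R->6, L=7; D->plug->D->R->B->L->E->refl->A->L'->G->R'->A->plug->G
Char 3 ('G'): step: R->7, L=7; G->plug->A->R->G->L->A->refl->E->L'->B->R'->F->plug->F
Char 4 ('D'): step: R->0, L->0 (L advanced); D->plug->D->R->B->L->C->refl->F->L'->G->R'->A->plug->G
Char 5 ('D'): step: R->1, L=0; D->plug->D->R->H->L->A->refl->E->L'->D->R'->F->plug->F
Char 6 ('G'): step: R->2, L=0; G->plug->A->R->A->L->D->refl->G->L'->E->R'->G->plug->A
Char 7 ('D'): step: R->3, L=0; D->plug->D->R->B->L->C->refl->F->L'->G->R'->A->plug->G
Char 8 ('D'): step: R->4, L=0; D->plug->D->R->B->L->C->refl->F->L'->G->R'->G->plug->A
Char 9 ('G'): step: R->5, L=0; G->plug->A->R->G->L->F->refl->C->L'->B->R'->D->plug->D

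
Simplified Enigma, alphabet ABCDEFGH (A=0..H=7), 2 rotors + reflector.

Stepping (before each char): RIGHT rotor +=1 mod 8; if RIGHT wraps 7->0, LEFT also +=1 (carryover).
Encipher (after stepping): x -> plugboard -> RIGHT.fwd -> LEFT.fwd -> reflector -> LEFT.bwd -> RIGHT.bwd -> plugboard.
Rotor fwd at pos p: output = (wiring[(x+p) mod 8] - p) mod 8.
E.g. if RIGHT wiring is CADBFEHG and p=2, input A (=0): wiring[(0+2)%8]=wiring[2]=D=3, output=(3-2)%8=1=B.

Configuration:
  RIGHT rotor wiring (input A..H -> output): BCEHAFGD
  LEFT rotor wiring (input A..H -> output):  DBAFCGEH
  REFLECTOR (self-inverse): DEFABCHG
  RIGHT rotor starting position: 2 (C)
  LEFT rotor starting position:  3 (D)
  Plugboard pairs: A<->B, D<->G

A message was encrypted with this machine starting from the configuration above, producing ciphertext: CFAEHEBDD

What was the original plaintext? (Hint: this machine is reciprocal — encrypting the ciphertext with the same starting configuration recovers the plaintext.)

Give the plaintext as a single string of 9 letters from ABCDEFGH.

Char 1 ('C'): step: R->3, L=3; C->plug->C->R->C->L->D->refl->A->L'->F->R'->B->plug->A
Char 2 ('F'): step: R->4, L=3; F->plug->F->R->G->L->G->refl->H->L'->B->R'->B->plug->A
Char 3 ('A'): step: R->5, L=3; A->plug->B->R->B->L->H->refl->G->L'->G->R'->C->plug->C
Char 4 ('E'): step: R->6, L=3; E->plug->E->R->G->L->G->refl->H->L'->B->R'->F->plug->F
Char 5 ('H'): step: R->7, L=3; H->plug->H->R->H->L->F->refl->C->L'->A->R'->E->plug->E
Char 6 ('E'): step: R->0, L->4 (L advanced); E->plug->E->R->A->L->G->refl->H->L'->E->R'->C->plug->C
Char 7 ('B'): step: R->1, L=4; B->plug->A->R->B->L->C->refl->F->L'->F->R'->F->plug->F
Char 8 ('D'): step: R->2, L=4; D->plug->G->R->H->L->B->refl->E->L'->G->R'->C->plug->C
Char 9 ('D'): step: R->3, L=4; D->plug->G->R->H->L->B->refl->E->L'->G->R'->F->plug->F

Answer: AACFECFCF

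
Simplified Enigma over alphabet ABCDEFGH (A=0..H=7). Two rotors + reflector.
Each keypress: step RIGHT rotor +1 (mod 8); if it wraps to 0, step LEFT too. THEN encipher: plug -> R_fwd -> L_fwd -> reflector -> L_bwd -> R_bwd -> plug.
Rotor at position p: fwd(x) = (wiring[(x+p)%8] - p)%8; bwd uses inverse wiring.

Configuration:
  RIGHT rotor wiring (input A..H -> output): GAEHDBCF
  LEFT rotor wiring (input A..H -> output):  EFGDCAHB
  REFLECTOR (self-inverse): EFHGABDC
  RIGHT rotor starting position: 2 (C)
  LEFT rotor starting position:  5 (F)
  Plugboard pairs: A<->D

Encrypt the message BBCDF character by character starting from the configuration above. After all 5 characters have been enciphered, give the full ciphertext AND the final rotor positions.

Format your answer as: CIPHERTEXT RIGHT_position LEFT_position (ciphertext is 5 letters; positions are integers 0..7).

Answer: CDHAG 7 5

Derivation:
Char 1 ('B'): step: R->3, L=5; B->plug->B->R->A->L->D->refl->G->L'->G->R'->C->plug->C
Char 2 ('B'): step: R->4, L=5; B->plug->B->R->F->L->B->refl->F->L'->H->R'->A->plug->D
Char 3 ('C'): step: R->5, L=5; C->plug->C->R->A->L->D->refl->G->L'->G->R'->H->plug->H
Char 4 ('D'): step: R->6, L=5; D->plug->A->R->E->L->A->refl->E->L'->C->R'->D->plug->A
Char 5 ('F'): step: R->7, L=5; F->plug->F->R->E->L->A->refl->E->L'->C->R'->G->plug->G
Final: ciphertext=CDHAG, RIGHT=7, LEFT=5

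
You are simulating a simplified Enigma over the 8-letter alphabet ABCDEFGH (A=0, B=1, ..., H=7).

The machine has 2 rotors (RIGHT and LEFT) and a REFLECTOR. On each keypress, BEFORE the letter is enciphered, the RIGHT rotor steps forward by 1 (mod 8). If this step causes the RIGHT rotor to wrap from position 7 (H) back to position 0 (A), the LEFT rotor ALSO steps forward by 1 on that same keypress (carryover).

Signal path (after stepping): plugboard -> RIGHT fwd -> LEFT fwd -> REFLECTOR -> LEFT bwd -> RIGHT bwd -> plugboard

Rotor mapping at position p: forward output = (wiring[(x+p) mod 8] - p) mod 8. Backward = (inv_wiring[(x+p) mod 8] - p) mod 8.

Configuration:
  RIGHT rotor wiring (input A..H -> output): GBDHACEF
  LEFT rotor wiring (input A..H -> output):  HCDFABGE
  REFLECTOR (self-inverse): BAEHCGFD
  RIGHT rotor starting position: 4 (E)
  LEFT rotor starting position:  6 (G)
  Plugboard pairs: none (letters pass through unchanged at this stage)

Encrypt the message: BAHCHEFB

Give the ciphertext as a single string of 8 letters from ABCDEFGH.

Answer: ADBAEHGH

Derivation:
Char 1 ('B'): step: R->5, L=6; B->plug->B->R->H->L->D->refl->H->L'->F->R'->A->plug->A
Char 2 ('A'): step: R->6, L=6; A->plug->A->R->G->L->C->refl->E->L'->D->R'->D->plug->D
Char 3 ('H'): step: R->7, L=6; H->plug->H->R->F->L->H->refl->D->L'->H->R'->B->plug->B
Char 4 ('C'): step: R->0, L->7 (L advanced); C->plug->C->R->D->L->E->refl->C->L'->G->R'->A->plug->A
Char 5 ('H'): step: R->1, L=7; H->plug->H->R->F->L->B->refl->A->L'->B->R'->E->plug->E
Char 6 ('E'): step: R->2, L=7; E->plug->E->R->C->L->D->refl->H->L'->H->R'->H->plug->H
Char 7 ('F'): step: R->3, L=7; F->plug->F->R->D->L->E->refl->C->L'->G->R'->G->plug->G
Char 8 ('B'): step: R->4, L=7; B->plug->B->R->G->L->C->refl->E->L'->D->R'->H->plug->H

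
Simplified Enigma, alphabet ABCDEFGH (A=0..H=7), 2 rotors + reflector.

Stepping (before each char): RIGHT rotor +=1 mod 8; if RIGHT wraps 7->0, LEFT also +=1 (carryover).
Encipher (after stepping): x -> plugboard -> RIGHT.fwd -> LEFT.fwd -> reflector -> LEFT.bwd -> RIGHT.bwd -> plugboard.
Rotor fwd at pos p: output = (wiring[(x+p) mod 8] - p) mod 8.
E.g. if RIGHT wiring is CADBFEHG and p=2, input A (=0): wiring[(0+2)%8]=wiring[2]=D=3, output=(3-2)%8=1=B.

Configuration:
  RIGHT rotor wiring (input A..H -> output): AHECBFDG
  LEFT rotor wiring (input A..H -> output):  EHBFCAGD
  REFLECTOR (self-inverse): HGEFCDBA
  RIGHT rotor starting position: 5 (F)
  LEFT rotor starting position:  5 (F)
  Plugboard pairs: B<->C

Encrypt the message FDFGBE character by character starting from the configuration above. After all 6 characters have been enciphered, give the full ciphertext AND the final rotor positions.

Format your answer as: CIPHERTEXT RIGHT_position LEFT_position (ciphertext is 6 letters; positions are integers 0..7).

Char 1 ('F'): step: R->6, L=5; F->plug->F->R->E->L->C->refl->E->L'->F->R'->A->plug->A
Char 2 ('D'): step: R->7, L=5; D->plug->D->R->F->L->E->refl->C->L'->E->R'->H->plug->H
Char 3 ('F'): step: R->0, L->6 (L advanced); F->plug->F->R->F->L->H->refl->A->L'->A->R'->A->plug->A
Char 4 ('G'): step: R->1, L=6; G->plug->G->R->F->L->H->refl->A->L'->A->R'->D->plug->D
Char 5 ('B'): step: R->2, L=6; B->plug->C->R->H->L->C->refl->E->L'->G->R'->G->plug->G
Char 6 ('E'): step: R->3, L=6; E->plug->E->R->D->L->B->refl->G->L'->C->R'->C->plug->B
Final: ciphertext=AHADGB, RIGHT=3, LEFT=6

Answer: AHADGB 3 6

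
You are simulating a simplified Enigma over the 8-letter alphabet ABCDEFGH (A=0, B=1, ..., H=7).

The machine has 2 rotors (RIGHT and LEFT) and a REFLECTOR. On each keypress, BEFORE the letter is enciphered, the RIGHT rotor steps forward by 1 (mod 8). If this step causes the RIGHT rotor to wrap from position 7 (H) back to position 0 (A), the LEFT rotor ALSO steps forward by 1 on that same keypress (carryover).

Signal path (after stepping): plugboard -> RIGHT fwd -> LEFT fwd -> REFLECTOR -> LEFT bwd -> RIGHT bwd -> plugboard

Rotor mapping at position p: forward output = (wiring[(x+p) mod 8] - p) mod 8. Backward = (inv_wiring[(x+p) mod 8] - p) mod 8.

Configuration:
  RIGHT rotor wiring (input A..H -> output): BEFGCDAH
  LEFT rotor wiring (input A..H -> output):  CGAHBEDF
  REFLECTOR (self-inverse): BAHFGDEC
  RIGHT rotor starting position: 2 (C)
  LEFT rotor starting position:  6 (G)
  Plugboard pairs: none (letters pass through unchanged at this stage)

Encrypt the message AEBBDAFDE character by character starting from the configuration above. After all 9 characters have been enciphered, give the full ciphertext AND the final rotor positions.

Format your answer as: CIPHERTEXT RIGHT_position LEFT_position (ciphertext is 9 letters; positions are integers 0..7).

Answer: DDHGADHEA 3 7

Derivation:
Char 1 ('A'): step: R->3, L=6; A->plug->A->R->D->L->A->refl->B->L'->F->R'->D->plug->D
Char 2 ('E'): step: R->4, L=6; E->plug->E->R->F->L->B->refl->A->L'->D->R'->D->plug->D
Char 3 ('B'): step: R->5, L=6; B->plug->B->R->D->L->A->refl->B->L'->F->R'->H->plug->H
Char 4 ('B'): step: R->6, L=6; B->plug->B->R->B->L->H->refl->C->L'->E->R'->G->plug->G
Char 5 ('D'): step: R->7, L=6; D->plug->D->R->G->L->D->refl->F->L'->A->R'->A->plug->A
Char 6 ('A'): step: R->0, L->7 (L advanced); A->plug->A->R->B->L->D->refl->F->L'->G->R'->D->plug->D
Char 7 ('F'): step: R->1, L=7; F->plug->F->R->H->L->E->refl->G->L'->A->R'->H->plug->H
Char 8 ('D'): step: R->2, L=7; D->plug->D->R->B->L->D->refl->F->L'->G->R'->E->plug->E
Char 9 ('E'): step: R->3, L=7; E->plug->E->R->E->L->A->refl->B->L'->D->R'->A->plug->A
Final: ciphertext=DDHGADHEA, RIGHT=3, LEFT=7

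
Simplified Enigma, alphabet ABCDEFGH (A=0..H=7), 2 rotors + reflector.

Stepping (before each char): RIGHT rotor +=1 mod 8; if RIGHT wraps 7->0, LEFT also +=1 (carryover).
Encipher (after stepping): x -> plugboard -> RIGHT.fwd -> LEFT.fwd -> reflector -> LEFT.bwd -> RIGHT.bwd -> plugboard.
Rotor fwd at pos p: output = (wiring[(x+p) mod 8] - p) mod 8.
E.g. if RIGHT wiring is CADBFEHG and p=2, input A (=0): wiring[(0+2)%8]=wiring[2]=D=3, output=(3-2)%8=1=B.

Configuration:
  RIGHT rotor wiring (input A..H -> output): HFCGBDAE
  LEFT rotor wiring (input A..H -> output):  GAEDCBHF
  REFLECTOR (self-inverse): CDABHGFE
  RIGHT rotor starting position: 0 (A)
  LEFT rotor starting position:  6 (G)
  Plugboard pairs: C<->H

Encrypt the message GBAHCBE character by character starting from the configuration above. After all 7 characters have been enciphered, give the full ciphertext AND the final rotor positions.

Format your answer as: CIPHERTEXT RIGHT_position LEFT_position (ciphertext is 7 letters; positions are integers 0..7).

Answer: EGGAFHB 7 6

Derivation:
Char 1 ('G'): step: R->1, L=6; G->plug->G->R->D->L->C->refl->A->L'->C->R'->E->plug->E
Char 2 ('B'): step: R->2, L=6; B->plug->B->R->E->L->G->refl->F->L'->F->R'->G->plug->G
Char 3 ('A'): step: R->3, L=6; A->plug->A->R->D->L->C->refl->A->L'->C->R'->G->plug->G
Char 4 ('H'): step: R->4, L=6; H->plug->C->R->E->L->G->refl->F->L'->F->R'->A->plug->A
Char 5 ('C'): step: R->5, L=6; C->plug->H->R->E->L->G->refl->F->L'->F->R'->F->plug->F
Char 6 ('B'): step: R->6, L=6; B->plug->B->R->G->L->E->refl->H->L'->B->R'->C->plug->H
Char 7 ('E'): step: R->7, L=6; E->plug->E->R->H->L->D->refl->B->L'->A->R'->B->plug->B
Final: ciphertext=EGGAFHB, RIGHT=7, LEFT=6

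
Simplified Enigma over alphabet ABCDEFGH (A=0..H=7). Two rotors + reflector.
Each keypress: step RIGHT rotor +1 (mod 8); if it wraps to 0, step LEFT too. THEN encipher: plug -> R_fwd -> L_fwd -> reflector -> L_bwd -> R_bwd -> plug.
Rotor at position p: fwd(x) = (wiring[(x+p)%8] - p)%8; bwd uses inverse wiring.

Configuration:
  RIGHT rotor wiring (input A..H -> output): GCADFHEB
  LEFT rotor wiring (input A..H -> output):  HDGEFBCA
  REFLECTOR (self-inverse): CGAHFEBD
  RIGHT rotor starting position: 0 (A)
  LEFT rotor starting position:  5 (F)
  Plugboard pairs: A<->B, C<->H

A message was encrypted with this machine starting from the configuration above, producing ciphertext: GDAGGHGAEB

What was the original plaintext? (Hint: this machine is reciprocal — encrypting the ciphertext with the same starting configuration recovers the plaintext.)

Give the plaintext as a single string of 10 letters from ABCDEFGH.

Char 1 ('G'): step: R->1, L=5; G->plug->G->R->A->L->E->refl->F->L'->B->R'->A->plug->B
Char 2 ('D'): step: R->2, L=5; D->plug->D->R->F->L->B->refl->G->L'->E->R'->G->plug->G
Char 3 ('A'): step: R->3, L=5; A->plug->B->R->C->L->D->refl->H->L'->G->R'->E->plug->E
Char 4 ('G'): step: R->4, L=5; G->plug->G->R->E->L->G->refl->B->L'->F->R'->D->plug->D
Char 5 ('G'): step: R->5, L=5; G->plug->G->R->G->L->H->refl->D->L'->C->R'->A->plug->B
Char 6 ('H'): step: R->6, L=5; H->plug->C->R->A->L->E->refl->F->L'->B->R'->H->plug->C
Char 7 ('G'): step: R->7, L=5; G->plug->G->R->A->L->E->refl->F->L'->B->R'->D->plug->D
Char 8 ('A'): step: R->0, L->6 (L advanced); A->plug->B->R->C->L->B->refl->G->L'->F->R'->E->plug->E
Char 9 ('E'): step: R->1, L=6; E->plug->E->R->G->L->H->refl->D->L'->H->R'->B->plug->A
Char 10 ('B'): step: R->2, L=6; B->plug->A->R->G->L->H->refl->D->L'->H->R'->F->plug->F

Answer: BGEDBCDEAF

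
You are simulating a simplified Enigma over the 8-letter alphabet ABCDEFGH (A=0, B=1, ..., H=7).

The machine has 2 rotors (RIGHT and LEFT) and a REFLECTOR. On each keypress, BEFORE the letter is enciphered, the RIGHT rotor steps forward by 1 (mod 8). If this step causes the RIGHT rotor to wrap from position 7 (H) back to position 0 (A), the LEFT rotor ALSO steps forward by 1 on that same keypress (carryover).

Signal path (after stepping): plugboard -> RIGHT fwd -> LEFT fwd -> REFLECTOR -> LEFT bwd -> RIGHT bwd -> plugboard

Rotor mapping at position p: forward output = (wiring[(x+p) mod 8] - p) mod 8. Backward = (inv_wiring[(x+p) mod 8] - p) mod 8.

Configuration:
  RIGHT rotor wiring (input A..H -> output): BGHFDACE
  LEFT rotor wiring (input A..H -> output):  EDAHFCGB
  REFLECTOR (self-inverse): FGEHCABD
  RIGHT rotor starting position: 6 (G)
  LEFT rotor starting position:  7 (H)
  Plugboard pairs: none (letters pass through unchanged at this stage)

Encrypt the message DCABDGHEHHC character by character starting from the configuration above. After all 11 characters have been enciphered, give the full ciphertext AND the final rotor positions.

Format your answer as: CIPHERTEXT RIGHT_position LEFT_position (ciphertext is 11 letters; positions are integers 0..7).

Char 1 ('D'): step: R->7, L=7; D->plug->D->R->A->L->C->refl->E->L'->C->R'->B->plug->B
Char 2 ('C'): step: R->0, L->0 (L advanced); C->plug->C->R->H->L->B->refl->G->L'->G->R'->B->plug->B
Char 3 ('A'): step: R->1, L=0; A->plug->A->R->F->L->C->refl->E->L'->A->R'->H->plug->H
Char 4 ('B'): step: R->2, L=0; B->plug->B->R->D->L->H->refl->D->L'->B->R'->C->plug->C
Char 5 ('D'): step: R->3, L=0; D->plug->D->R->H->L->B->refl->G->L'->G->R'->F->plug->F
Char 6 ('G'): step: R->4, L=0; G->plug->G->R->D->L->H->refl->D->L'->B->R'->H->plug->H
Char 7 ('H'): step: R->5, L=0; H->plug->H->R->G->L->G->refl->B->L'->H->R'->C->plug->C
Char 8 ('E'): step: R->6, L=0; E->plug->E->R->B->L->D->refl->H->L'->D->R'->C->plug->C
Char 9 ('H'): step: R->7, L=0; H->plug->H->R->D->L->H->refl->D->L'->B->R'->G->plug->G
Char 10 ('H'): step: R->0, L->1 (L advanced); H->plug->H->R->E->L->B->refl->G->L'->C->R'->G->plug->G
Char 11 ('C'): step: R->1, L=1; C->plug->C->R->E->L->B->refl->G->L'->C->R'->D->plug->D
Final: ciphertext=BBHCFHCCGGD, RIGHT=1, LEFT=1

Answer: BBHCFHCCGGD 1 1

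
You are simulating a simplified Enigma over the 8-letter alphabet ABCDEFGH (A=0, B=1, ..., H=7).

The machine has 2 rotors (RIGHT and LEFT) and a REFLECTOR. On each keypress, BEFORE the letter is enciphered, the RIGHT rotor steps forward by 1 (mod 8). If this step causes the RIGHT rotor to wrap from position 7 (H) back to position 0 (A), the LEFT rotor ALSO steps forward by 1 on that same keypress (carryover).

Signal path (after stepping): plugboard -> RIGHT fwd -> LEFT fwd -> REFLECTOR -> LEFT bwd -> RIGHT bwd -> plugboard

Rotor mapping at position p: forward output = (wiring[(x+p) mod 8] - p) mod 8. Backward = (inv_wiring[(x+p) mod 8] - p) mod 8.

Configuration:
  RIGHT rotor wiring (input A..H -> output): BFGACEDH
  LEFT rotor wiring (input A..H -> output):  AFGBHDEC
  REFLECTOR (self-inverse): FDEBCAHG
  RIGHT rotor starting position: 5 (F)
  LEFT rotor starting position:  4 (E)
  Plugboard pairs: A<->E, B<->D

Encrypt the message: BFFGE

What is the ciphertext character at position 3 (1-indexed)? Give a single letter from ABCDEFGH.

Char 1 ('B'): step: R->6, L=4; B->plug->D->R->H->L->F->refl->A->L'->C->R'->F->plug->F
Char 2 ('F'): step: R->7, L=4; F->plug->F->R->D->L->G->refl->H->L'->B->R'->E->plug->A
Char 3 ('F'): step: R->0, L->5 (L advanced); F->plug->F->R->E->L->A->refl->F->L'->C->R'->E->plug->A

A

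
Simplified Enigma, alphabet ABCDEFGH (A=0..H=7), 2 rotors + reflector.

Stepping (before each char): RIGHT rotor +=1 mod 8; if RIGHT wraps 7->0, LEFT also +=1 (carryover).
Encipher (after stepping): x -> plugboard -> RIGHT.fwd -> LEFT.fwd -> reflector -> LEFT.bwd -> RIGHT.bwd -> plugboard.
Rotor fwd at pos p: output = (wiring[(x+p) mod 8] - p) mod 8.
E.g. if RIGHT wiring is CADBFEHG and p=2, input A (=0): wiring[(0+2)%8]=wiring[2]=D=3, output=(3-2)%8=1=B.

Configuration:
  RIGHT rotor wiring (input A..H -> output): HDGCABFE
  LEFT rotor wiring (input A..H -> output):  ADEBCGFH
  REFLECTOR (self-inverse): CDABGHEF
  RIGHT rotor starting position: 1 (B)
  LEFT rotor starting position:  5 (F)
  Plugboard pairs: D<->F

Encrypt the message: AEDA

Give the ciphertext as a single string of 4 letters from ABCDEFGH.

Answer: CFBE

Derivation:
Char 1 ('A'): step: R->2, L=5; A->plug->A->R->E->L->G->refl->E->L'->G->R'->C->plug->C
Char 2 ('E'): step: R->3, L=5; E->plug->E->R->B->L->A->refl->C->L'->C->R'->D->plug->F
Char 3 ('D'): step: R->4, L=5; D->plug->F->R->H->L->F->refl->H->L'->F->R'->B->plug->B
Char 4 ('A'): step: R->5, L=5; A->plug->A->R->E->L->G->refl->E->L'->G->R'->E->plug->E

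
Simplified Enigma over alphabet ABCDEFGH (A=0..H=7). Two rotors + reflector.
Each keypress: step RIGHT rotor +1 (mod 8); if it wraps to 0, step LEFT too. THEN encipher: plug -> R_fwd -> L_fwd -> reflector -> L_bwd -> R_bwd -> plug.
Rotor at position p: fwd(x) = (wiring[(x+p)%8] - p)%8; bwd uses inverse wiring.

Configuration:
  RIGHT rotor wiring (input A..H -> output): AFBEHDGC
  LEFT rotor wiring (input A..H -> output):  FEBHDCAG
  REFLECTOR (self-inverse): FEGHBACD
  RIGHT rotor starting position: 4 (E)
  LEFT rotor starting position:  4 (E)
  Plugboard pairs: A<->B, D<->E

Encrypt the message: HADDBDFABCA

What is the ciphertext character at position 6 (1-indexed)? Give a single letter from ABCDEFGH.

Char 1 ('H'): step: R->5, L=4; H->plug->H->R->C->L->E->refl->B->L'->E->R'->F->plug->F
Char 2 ('A'): step: R->6, L=4; A->plug->B->R->E->L->B->refl->E->L'->C->R'->C->plug->C
Char 3 ('D'): step: R->7, L=4; D->plug->E->R->F->L->A->refl->F->L'->G->R'->C->plug->C
Char 4 ('D'): step: R->0, L->5 (L advanced); D->plug->E->R->H->L->G->refl->C->L'->G->R'->G->plug->G
Char 5 ('B'): step: R->1, L=5; B->plug->A->R->E->L->H->refl->D->L'->B->R'->G->plug->G
Char 6 ('D'): step: R->2, L=5; D->plug->E->R->E->L->H->refl->D->L'->B->R'->D->plug->E

E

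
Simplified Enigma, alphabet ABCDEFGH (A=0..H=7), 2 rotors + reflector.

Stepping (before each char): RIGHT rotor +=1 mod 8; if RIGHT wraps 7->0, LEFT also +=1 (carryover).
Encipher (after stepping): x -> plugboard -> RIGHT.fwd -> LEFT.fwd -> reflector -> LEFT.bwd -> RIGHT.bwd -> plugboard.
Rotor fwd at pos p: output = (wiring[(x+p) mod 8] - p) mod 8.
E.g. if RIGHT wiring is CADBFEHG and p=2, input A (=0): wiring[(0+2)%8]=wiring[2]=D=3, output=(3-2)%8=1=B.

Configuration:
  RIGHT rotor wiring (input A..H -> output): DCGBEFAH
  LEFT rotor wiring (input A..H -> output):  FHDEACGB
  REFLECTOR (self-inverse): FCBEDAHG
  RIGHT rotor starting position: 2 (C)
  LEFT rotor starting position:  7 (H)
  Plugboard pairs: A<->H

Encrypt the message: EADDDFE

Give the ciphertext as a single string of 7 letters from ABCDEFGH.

Char 1 ('E'): step: R->3, L=7; E->plug->E->R->E->L->F->refl->A->L'->C->R'->C->plug->C
Char 2 ('A'): step: R->4, L=7; A->plug->H->R->F->L->B->refl->C->L'->A->R'->A->plug->H
Char 3 ('D'): step: R->5, L=7; D->plug->D->R->G->L->D->refl->E->L'->D->R'->B->plug->B
Char 4 ('D'): step: R->6, L=7; D->plug->D->R->E->L->F->refl->A->L'->C->R'->A->plug->H
Char 5 ('D'): step: R->7, L=7; D->plug->D->R->H->L->H->refl->G->L'->B->R'->H->plug->A
Char 6 ('F'): step: R->0, L->0 (L advanced); F->plug->F->R->F->L->C->refl->B->L'->H->R'->H->plug->A
Char 7 ('E'): step: R->1, L=0; E->plug->E->R->E->L->A->refl->F->L'->A->R'->C->plug->C

Answer: CHBHAAC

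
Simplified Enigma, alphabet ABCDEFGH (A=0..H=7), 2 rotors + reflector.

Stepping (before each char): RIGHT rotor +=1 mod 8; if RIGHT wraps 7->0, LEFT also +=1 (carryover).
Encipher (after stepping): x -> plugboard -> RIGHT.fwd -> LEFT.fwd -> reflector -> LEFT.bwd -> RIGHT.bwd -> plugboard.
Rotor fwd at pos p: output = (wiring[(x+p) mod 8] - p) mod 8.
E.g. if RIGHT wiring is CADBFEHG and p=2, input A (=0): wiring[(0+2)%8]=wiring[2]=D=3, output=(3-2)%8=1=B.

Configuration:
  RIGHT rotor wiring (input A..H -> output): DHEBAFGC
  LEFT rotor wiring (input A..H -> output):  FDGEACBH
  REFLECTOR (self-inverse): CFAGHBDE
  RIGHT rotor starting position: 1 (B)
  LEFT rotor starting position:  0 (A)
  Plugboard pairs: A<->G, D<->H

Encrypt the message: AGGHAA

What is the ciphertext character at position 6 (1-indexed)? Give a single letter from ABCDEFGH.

Char 1 ('A'): step: R->2, L=0; A->plug->G->R->B->L->D->refl->G->L'->C->R'->A->plug->G
Char 2 ('G'): step: R->3, L=0; G->plug->A->R->G->L->B->refl->F->L'->A->R'->F->plug->F
Char 3 ('G'): step: R->4, L=0; G->plug->A->R->E->L->A->refl->C->L'->F->R'->H->plug->D
Char 4 ('H'): step: R->5, L=0; H->plug->D->R->G->L->B->refl->F->L'->A->R'->A->plug->G
Char 5 ('A'): step: R->6, L=0; A->plug->G->R->C->L->G->refl->D->L'->B->R'->D->plug->H
Char 6 ('A'): step: R->7, L=0; A->plug->G->R->G->L->B->refl->F->L'->A->R'->C->plug->C

C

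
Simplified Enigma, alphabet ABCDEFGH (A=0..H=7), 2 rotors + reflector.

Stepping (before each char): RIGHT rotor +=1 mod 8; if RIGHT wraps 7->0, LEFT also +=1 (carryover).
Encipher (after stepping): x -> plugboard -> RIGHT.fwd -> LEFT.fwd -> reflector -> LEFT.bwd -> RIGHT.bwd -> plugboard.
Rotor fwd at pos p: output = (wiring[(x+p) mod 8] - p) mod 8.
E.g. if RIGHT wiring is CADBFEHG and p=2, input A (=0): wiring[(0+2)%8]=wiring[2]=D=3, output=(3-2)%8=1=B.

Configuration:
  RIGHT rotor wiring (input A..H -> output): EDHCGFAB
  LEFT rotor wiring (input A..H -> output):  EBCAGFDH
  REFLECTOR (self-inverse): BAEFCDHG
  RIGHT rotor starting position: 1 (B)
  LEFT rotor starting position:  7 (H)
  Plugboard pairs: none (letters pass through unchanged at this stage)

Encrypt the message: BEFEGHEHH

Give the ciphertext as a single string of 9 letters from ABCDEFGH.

Char 1 ('B'): step: R->2, L=7; B->plug->B->R->A->L->A->refl->B->L'->E->R'->C->plug->C
Char 2 ('E'): step: R->3, L=7; E->plug->E->R->G->L->G->refl->H->L'->F->R'->D->plug->D
Char 3 ('F'): step: R->4, L=7; F->plug->F->R->H->L->E->refl->C->L'->C->R'->A->plug->A
Char 4 ('E'): step: R->5, L=7; E->plug->E->R->G->L->G->refl->H->L'->F->R'->G->plug->G
Char 5 ('G'): step: R->6, L=7; G->plug->G->R->A->L->A->refl->B->L'->E->R'->F->plug->F
Char 6 ('H'): step: R->7, L=7; H->plug->H->R->B->L->F->refl->D->L'->D->R'->E->plug->E
Char 7 ('E'): step: R->0, L->0 (L advanced); E->plug->E->R->G->L->D->refl->F->L'->F->R'->F->plug->F
Char 8 ('H'): step: R->1, L=0; H->plug->H->R->D->L->A->refl->B->L'->B->R'->C->plug->C
Char 9 ('H'): step: R->2, L=0; H->plug->H->R->B->L->B->refl->A->L'->D->R'->D->plug->D

Answer: CDAGFEFCD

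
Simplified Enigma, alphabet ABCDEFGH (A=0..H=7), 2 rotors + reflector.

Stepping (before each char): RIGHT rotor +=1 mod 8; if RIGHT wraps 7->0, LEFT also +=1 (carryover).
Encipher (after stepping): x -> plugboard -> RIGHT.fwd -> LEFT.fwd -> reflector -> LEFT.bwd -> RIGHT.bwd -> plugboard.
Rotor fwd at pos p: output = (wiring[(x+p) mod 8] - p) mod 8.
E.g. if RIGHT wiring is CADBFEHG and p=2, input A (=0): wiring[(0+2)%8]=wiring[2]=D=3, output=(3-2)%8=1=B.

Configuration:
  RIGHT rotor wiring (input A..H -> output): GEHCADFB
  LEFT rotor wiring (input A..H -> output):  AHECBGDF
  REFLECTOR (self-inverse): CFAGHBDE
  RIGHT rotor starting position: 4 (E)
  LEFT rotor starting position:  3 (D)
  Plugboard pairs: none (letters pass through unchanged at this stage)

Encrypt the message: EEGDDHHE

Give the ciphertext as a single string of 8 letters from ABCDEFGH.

Char 1 ('E'): step: R->5, L=3; E->plug->E->R->H->L->B->refl->F->L'->F->R'->G->plug->G
Char 2 ('E'): step: R->6, L=3; E->plug->E->R->B->L->G->refl->D->L'->C->R'->G->plug->G
Char 3 ('G'): step: R->7, L=3; G->plug->G->R->E->L->C->refl->A->L'->D->R'->E->plug->E
Char 4 ('D'): step: R->0, L->4 (L advanced); D->plug->D->R->C->L->H->refl->E->L'->E->R'->B->plug->B
Char 5 ('D'): step: R->1, L=4; D->plug->D->R->H->L->G->refl->D->L'->F->R'->H->plug->H
Char 6 ('H'): step: R->2, L=4; H->plug->H->R->C->L->H->refl->E->L'->E->R'->G->plug->G
Char 7 ('H'): step: R->3, L=4; H->plug->H->R->E->L->E->refl->H->L'->C->R'->D->plug->D
Char 8 ('E'): step: R->4, L=4; E->plug->E->R->C->L->H->refl->E->L'->E->R'->A->plug->A

Answer: GGEBHGDA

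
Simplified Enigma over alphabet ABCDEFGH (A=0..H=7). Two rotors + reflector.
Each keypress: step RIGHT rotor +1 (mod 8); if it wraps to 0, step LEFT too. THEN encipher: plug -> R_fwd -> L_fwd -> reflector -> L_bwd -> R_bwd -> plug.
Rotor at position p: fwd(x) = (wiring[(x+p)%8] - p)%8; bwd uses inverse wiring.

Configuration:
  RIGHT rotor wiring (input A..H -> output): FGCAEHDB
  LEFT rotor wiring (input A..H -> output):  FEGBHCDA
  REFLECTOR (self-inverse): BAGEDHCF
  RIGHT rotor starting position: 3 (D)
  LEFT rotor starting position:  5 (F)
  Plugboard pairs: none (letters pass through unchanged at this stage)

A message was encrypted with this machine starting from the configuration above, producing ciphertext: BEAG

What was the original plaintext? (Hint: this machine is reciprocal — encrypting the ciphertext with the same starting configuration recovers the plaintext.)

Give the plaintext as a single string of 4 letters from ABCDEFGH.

Answer: DHBH

Derivation:
Char 1 ('B'): step: R->4, L=5; B->plug->B->R->D->L->A->refl->B->L'->F->R'->D->plug->D
Char 2 ('E'): step: R->5, L=5; E->plug->E->R->B->L->G->refl->C->L'->H->R'->H->plug->H
Char 3 ('A'): step: R->6, L=5; A->plug->A->R->F->L->B->refl->A->L'->D->R'->B->plug->B
Char 4 ('G'): step: R->7, L=5; G->plug->G->R->A->L->F->refl->H->L'->E->R'->H->plug->H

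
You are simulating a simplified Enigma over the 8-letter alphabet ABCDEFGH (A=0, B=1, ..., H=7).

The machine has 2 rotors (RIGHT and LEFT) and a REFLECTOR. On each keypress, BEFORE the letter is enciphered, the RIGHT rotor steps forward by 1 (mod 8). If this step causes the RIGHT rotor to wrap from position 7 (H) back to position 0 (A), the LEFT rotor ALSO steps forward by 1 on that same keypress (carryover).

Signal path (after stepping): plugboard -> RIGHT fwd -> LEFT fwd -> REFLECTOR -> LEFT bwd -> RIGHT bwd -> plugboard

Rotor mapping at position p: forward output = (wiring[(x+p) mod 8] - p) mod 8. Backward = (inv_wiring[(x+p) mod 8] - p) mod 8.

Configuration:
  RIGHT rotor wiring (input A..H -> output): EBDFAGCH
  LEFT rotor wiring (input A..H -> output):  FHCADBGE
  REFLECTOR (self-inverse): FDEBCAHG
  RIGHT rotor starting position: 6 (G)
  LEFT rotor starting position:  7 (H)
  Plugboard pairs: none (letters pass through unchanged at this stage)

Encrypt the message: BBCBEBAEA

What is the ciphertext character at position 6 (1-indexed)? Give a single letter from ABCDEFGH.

Char 1 ('B'): step: R->7, L=7; B->plug->B->R->F->L->E->refl->C->L'->G->R'->E->plug->E
Char 2 ('B'): step: R->0, L->0 (L advanced); B->plug->B->R->B->L->H->refl->G->L'->G->R'->F->plug->F
Char 3 ('C'): step: R->1, L=0; C->plug->C->R->E->L->D->refl->B->L'->F->R'->E->plug->E
Char 4 ('B'): step: R->2, L=0; B->plug->B->R->D->L->A->refl->F->L'->A->R'->E->plug->E
Char 5 ('E'): step: R->3, L=0; E->plug->E->R->E->L->D->refl->B->L'->F->R'->B->plug->B
Char 6 ('B'): step: R->4, L=0; B->plug->B->R->C->L->C->refl->E->L'->H->R'->G->plug->G

G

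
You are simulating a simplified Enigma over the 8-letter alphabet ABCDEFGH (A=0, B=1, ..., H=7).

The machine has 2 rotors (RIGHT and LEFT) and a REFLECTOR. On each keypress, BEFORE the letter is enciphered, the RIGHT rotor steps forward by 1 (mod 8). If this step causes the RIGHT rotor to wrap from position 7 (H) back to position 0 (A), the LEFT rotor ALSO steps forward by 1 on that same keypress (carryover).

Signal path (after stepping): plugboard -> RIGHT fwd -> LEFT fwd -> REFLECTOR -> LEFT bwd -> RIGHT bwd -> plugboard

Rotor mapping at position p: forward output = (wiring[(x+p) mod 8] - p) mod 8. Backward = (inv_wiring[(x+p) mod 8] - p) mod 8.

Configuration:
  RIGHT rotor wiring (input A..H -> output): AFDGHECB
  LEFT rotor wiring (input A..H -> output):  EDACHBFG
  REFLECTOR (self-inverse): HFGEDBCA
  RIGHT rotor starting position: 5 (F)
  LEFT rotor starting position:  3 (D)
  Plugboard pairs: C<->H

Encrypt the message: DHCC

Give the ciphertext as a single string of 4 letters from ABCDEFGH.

Char 1 ('D'): step: R->6, L=3; D->plug->D->R->H->L->F->refl->B->L'->F->R'->E->plug->E
Char 2 ('H'): step: R->7, L=3; H->plug->C->R->G->L->A->refl->H->L'->A->R'->F->plug->F
Char 3 ('C'): step: R->0, L->4 (L advanced); C->plug->H->R->B->L->F->refl->B->L'->C->R'->G->plug->G
Char 4 ('C'): step: R->1, L=4; C->plug->H->R->H->L->G->refl->C->L'->D->R'->E->plug->E

Answer: EFGE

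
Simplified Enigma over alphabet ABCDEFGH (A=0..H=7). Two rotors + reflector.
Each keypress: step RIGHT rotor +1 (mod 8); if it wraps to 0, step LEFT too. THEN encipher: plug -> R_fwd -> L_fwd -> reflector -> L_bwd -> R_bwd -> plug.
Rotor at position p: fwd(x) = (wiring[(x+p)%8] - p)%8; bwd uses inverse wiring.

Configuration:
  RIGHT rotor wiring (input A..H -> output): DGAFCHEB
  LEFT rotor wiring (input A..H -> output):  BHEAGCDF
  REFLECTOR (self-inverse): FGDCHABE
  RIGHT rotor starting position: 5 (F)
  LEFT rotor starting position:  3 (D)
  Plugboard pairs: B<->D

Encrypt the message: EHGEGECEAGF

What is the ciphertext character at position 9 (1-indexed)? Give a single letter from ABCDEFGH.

Char 1 ('E'): step: R->6, L=3; E->plug->E->R->C->L->H->refl->E->L'->G->R'->A->plug->A
Char 2 ('H'): step: R->7, L=3; H->plug->H->R->F->L->G->refl->B->L'->H->R'->C->plug->C
Char 3 ('G'): step: R->0, L->4 (L advanced); G->plug->G->R->E->L->F->refl->A->L'->G->R'->B->plug->D
Char 4 ('E'): step: R->1, L=4; E->plug->E->R->G->L->A->refl->F->L'->E->R'->C->plug->C
Char 5 ('G'): step: R->2, L=4; G->plug->G->R->B->L->G->refl->B->L'->D->R'->B->plug->D
Char 6 ('E'): step: R->3, L=4; E->plug->E->R->G->L->A->refl->F->L'->E->R'->C->plug->C
Char 7 ('C'): step: R->4, L=4; C->plug->C->R->A->L->C->refl->D->L'->F->R'->D->plug->B
Char 8 ('E'): step: R->5, L=4; E->plug->E->R->B->L->G->refl->B->L'->D->R'->F->plug->F
Char 9 ('A'): step: R->6, L=4; A->plug->A->R->G->L->A->refl->F->L'->E->R'->G->plug->G

G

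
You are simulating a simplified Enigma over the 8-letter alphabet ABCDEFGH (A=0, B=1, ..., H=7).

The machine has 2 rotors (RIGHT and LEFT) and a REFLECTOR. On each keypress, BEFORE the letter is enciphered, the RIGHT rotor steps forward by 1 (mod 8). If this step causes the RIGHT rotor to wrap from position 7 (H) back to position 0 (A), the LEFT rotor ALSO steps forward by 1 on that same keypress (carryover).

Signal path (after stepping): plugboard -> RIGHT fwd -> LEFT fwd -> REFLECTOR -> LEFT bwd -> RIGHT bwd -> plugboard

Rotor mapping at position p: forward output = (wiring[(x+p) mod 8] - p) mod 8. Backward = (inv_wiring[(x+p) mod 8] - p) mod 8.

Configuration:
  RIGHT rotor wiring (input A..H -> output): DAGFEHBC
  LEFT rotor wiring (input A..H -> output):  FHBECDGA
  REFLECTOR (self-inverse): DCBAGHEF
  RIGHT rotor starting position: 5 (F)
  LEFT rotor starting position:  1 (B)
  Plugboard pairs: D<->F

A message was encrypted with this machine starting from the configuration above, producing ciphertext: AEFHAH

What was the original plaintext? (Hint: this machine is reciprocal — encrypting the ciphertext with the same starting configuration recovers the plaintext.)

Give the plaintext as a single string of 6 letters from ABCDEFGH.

Char 1 ('A'): step: R->6, L=1; A->plug->A->R->D->L->B->refl->C->L'->E->R'->B->plug->B
Char 2 ('E'): step: R->7, L=1; E->plug->E->R->G->L->H->refl->F->L'->F->R'->F->plug->D
Char 3 ('F'): step: R->0, L->2 (L advanced); F->plug->D->R->F->L->G->refl->E->L'->E->R'->E->plug->E
Char 4 ('H'): step: R->1, L=2; H->plug->H->R->C->L->A->refl->D->L'->G->R'->E->plug->E
Char 5 ('A'): step: R->2, L=2; A->plug->A->R->E->L->E->refl->G->L'->F->R'->D->plug->F
Char 6 ('H'): step: R->3, L=2; H->plug->H->R->D->L->B->refl->C->L'->B->R'->B->plug->B

Answer: BDEEFB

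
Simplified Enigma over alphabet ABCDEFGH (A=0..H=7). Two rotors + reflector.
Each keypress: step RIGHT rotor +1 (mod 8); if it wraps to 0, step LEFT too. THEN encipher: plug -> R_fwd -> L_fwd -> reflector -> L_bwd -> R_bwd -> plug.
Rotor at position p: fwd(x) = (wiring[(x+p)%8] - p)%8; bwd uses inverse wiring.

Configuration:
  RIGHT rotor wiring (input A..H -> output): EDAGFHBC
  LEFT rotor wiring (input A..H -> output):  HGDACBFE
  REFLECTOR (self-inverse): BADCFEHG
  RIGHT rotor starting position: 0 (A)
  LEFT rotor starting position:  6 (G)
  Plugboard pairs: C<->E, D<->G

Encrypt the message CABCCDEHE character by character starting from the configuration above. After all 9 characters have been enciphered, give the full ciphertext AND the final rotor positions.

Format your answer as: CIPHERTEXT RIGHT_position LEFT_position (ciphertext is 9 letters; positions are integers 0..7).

Answer: GBAABGFFC 1 7

Derivation:
Char 1 ('C'): step: R->1, L=6; C->plug->E->R->G->L->E->refl->F->L'->E->R'->D->plug->G
Char 2 ('A'): step: R->2, L=6; A->plug->A->R->G->L->E->refl->F->L'->E->R'->B->plug->B
Char 3 ('B'): step: R->3, L=6; B->plug->B->R->C->L->B->refl->A->L'->D->R'->A->plug->A
Char 4 ('C'): step: R->4, L=6; C->plug->E->R->A->L->H->refl->G->L'->B->R'->A->plug->A
Char 5 ('C'): step: R->5, L=6; C->plug->E->R->G->L->E->refl->F->L'->E->R'->B->plug->B
Char 6 ('D'): step: R->6, L=6; D->plug->G->R->H->L->D->refl->C->L'->F->R'->D->plug->G
Char 7 ('E'): step: R->7, L=6; E->plug->C->R->E->L->F->refl->E->L'->G->R'->F->plug->F
Char 8 ('H'): step: R->0, L->7 (L advanced); H->plug->H->R->C->L->H->refl->G->L'->H->R'->F->plug->F
Char 9 ('E'): step: R->1, L=7; E->plug->C->R->F->L->D->refl->C->L'->G->R'->E->plug->C
Final: ciphertext=GBAABGFFC, RIGHT=1, LEFT=7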